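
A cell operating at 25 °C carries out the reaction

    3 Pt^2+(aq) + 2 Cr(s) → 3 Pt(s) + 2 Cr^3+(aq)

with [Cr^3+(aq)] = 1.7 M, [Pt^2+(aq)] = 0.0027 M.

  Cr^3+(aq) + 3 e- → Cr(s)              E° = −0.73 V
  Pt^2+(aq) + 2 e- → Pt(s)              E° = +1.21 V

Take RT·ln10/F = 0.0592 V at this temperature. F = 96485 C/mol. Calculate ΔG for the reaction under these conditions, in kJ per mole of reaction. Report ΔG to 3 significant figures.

−1080 kJ/mol

With Pt²⁺/Pt reduced at the cathode, E°cell = +1.21 − (−0.73) = +1.94 V and n = 6.
Here Q = [Cr^3+(aq)]^2 / [Pt^2+(aq)]^3 = 1.47×10^8 (log Q = 8.167), giving E = +1.94 − (0.0592/6)·(8.167) = +1.8594 V.
Finally ΔG = −nFE = −(6)(96485 C/mol)(+1.8594 V) = −1080 kJ/mol.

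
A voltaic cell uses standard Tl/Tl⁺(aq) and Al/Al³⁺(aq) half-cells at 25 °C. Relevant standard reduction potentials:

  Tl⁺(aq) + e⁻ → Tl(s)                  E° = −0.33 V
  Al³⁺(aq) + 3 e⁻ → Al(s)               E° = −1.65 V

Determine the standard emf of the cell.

+1.32 V

Of the two couples in this cell, the one with the more positive reduction potential is reduced at the cathode: here that is Tl⁺/Tl (−0.33 V); Al³⁺/Al (−1.65 V) is the anode.
E°cell = E°(cathode) − E°(anode) = −0.33 − (−1.65) = +1.32 V.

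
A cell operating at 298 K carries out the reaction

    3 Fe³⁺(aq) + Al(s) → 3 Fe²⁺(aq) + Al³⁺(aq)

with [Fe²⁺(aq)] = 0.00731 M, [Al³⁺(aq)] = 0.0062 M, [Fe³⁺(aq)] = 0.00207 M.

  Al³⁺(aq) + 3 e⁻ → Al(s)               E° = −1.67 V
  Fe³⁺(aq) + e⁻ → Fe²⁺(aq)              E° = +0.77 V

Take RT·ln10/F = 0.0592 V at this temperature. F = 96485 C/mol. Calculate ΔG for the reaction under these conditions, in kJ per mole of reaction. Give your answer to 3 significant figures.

With Fe³⁺/Fe²⁺ reduced at the cathode, E°cell = +0.77 − (−1.67) = +2.44 V and n = 3.
Q = ([Fe²⁺(aq)]^3·[Al³⁺(aq)]) / [Fe³⁺(aq)]^3 = 0.273, so log Q = −0.564 and E = +2.44 − (0.0592/3)(−0.564) = +2.4511 V.
ΔG = −nFE = −(3)(96485)(+2.4511) J/mol = −709 kJ/mol.

−709 kJ/mol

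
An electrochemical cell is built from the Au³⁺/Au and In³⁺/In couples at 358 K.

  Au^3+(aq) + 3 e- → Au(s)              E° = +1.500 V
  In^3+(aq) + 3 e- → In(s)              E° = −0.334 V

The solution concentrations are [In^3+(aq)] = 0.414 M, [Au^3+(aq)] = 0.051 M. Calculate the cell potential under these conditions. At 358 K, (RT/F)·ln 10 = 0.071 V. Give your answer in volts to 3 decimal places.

+1.812 V

Since E°(Au³⁺/Au) > E°(In³⁺/In), Au³⁺/Au serves as the cathode.
The standard potential is +1.500 − (−0.334) = +1.834 V and the balanced reaction transfers n = 3 electrons.
Balancing gives Au^3+(aq) + In(s) → Au(s) + In^3+(aq); hence Q = [In^3+(aq)] / [Au^3+(aq)] = 8.12 (log Q = 0.909).
Applying E = E° − (RT ln10/nF)·log Q gives +1.834 − (0.071/3)(0.909) = +1.812 V.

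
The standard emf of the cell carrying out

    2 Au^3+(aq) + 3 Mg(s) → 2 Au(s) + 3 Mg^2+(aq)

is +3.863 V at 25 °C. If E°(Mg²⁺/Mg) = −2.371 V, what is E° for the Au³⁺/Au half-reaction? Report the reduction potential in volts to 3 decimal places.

In the reaction as written the Au³⁺/Au couple is reduced (cathode) and Mg²⁺/Mg is oxidized (anode), so E°cell = E°(Au³⁺/Au) − E°(Mg²⁺/Mg).
E°(Au³⁺/Au) = E°cell + E°(anode) = +3.863 + (−2.371) = +1.492 V.

+1.492 V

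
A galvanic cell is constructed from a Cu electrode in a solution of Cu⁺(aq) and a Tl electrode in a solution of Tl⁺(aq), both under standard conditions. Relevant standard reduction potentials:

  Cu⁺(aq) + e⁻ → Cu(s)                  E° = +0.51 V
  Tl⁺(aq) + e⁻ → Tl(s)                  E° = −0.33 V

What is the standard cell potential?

The Cu⁺/Cu couple has the higher E°, so Cu ion is reduced (cathode) and Tl is oxidized (anode).
E°cell = E°(cathode) − E°(anode) = +0.51 − (−0.33) = +0.84 V.

+0.84 V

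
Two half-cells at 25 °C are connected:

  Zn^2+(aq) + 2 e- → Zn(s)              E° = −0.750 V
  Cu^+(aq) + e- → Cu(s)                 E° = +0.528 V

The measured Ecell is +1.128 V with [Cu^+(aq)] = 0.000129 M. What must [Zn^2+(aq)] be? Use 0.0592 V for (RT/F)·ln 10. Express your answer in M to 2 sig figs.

0.0019 M

With Cu⁺/Cu at the cathode and Zn²⁺/Zn at the anode, E°cell = +0.528 − (−0.750) = +1.278 V (n = 2).
Rearranging E = E° − (0.0592/n)·log Q gives log Q = 2(+1.278 − (+1.128))/0.0592 = 5.068.
For 2 Cu^+(aq) + Zn(s) → 2 Cu(s) + Zn^2+(aq), the reaction quotient is Q = [Zn^2+(aq)] / [Cu^+(aq)]^2.
Solving for the unknown gives log [Zn^2+(aq)] = −2.711, so [Zn^2+(aq)] ≈ 0.0019 M.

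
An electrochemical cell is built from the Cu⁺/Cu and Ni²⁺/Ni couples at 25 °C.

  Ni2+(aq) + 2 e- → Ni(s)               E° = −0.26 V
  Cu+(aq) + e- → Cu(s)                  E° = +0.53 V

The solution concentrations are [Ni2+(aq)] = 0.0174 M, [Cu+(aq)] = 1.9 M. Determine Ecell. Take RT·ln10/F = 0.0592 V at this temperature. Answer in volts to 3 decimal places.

Since E°(Cu⁺/Cu) > E°(Ni²⁺/Ni), Cu⁺/Cu serves as the cathode.
E°cell = +0.53 − (−0.26) = +0.79 V, with n = 2 electrons transferred.
Balancing gives 2 Cu+(aq) + Ni(s) → 2 Cu(s) + Ni2+(aq); hence Q = [Ni2+(aq)] / [Cu+(aq)]^2 = 0.00482 (log Q = −2.317).
Applying E = E° − (RT ln10/nF)·log Q gives +0.79 − (0.0592/2)(−2.317) = +0.859 V.

+0.859 V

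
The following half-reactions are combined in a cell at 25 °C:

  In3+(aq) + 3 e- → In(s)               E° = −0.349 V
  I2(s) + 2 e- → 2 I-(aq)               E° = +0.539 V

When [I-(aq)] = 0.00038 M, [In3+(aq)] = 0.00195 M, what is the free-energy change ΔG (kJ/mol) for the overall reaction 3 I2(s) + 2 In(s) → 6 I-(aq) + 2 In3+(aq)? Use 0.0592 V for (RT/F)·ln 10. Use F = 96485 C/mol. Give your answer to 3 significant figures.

−662 kJ/mol

E°cell = +0.539 − (−0.349) = +0.888 V; the balanced reaction transfers n = 6 electrons.
Here Q = [I-(aq)]^6·[In3+(aq)]^2 = 1.14×10^−26 (log Q = −25.941), giving E = +0.888 − (0.0592/6)·(−25.941) = +1.1440 V.
Finally ΔG = −nFE = −(6)(96485 C/mol)(+1.1440 V) = −662 kJ/mol.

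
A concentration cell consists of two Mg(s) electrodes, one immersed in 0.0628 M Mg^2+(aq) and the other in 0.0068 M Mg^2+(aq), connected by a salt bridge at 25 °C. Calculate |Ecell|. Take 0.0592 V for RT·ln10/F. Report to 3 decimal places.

0.029 V

For a concentration cell E°cell = 0, since both electrodes use the same couple.
The compartment with the higher Mg^2+(aq) concentration (0.0628 M) acts as the cathode; ions are reduced there and produced at the dilute (0.0068 M) anode.
With n = 2, Ecell = −(0.0592/2)·log([dilute]/[conc]) = −(0.0592/2)·log(0.0068/0.0628) = +0.029 V.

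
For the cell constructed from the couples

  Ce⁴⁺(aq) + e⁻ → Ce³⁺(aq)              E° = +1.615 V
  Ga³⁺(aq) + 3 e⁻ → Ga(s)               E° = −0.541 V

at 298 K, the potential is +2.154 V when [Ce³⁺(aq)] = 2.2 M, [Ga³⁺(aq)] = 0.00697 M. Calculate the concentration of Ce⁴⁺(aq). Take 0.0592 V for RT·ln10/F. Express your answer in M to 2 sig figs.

Ce⁴⁺/Ce³⁺ is the cathode (higher E°); E°cell = +1.615 − (−0.541) = +2.156 V with n = 3.
Since E = E° − (0.0592/n)·log Q, log Q = n(E° − E)/0.0592 = 0.101.
For 3 Ce⁴⁺(aq) + Ga(s) → 3 Ce³⁺(aq) + Ga³⁺(aq), the reaction quotient is Q = ([Ce³⁺(aq)]^3·[Ga³⁺(aq)]) / [Ce⁴⁺(aq)]^3.
Solving for the unknown gives log [Ce⁴⁺(aq)] = −0.410, so [Ce⁴⁺(aq)] ≈ 0.39 M.

0.39 M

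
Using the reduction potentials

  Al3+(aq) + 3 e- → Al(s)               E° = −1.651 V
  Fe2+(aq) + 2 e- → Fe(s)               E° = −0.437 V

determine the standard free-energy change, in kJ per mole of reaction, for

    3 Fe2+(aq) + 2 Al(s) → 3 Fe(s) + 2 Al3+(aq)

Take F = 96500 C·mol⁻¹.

In the reaction as written Fe2+(aq) is reduced, so the Fe²⁺/Fe couple is the cathode and Al³⁺/Al is the anode.
E°cell = −0.437 − (−1.651) = +1.214 V; balancing electrons gives n = 6.
ΔG° = −nFE°cell = −(6)(96500)(+1.214) J/mol = −703 kJ/mol.

−703 kJ/mol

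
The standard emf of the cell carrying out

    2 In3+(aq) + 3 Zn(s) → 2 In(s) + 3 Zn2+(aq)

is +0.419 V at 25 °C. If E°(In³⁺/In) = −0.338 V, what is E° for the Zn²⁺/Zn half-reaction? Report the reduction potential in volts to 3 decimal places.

−0.757 V

In the reaction as written the In³⁺/In couple is reduced (cathode) and Zn²⁺/Zn is oxidized (anode), so E°cell = E°(In³⁺/In) − E°(Zn²⁺/Zn).
E°(Zn²⁺/Zn) = E°(cathode) − E°cell = −0.338 − (+0.419) = −0.757 V.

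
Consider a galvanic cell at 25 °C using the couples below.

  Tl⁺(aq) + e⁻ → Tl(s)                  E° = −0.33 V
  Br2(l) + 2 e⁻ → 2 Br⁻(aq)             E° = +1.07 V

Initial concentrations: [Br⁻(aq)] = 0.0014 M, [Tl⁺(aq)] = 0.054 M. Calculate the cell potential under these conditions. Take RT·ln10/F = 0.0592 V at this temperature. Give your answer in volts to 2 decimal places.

Br₂/Br⁻ is reduced (cathode, E° = +1.07 V) and Tl⁺/Tl is oxidized (anode).
E°cell = E°cat − E°an = +1.07 − (−0.33) = +1.40 V; n = 2.
The balanced reaction is Br2(l) + 2 Tl(s) → 2 Br⁻(aq) + 2 Tl⁺(aq), so Q = [Br⁻(aq)]^2·[Tl⁺(aq)]^2 = 5.72×10^−9 and log Q = −8.243.
Applying E = E° − (RT ln10/nF)·log Q gives +1.40 − (0.0592/2)(−8.243) = +1.64 V.

+1.64 V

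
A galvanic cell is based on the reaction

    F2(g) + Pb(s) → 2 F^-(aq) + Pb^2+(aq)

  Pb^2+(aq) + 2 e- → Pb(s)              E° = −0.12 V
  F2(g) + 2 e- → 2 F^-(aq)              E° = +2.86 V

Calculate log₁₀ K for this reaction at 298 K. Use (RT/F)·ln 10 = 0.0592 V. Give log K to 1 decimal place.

The F₂/F⁻ couple is reduced (cathode); E°cell = +2.86 − (−0.12) = +2.98 V with n = 2.
At equilibrium E = 0, so log K = nE°cell / 0.0592 = (2)(+2.98) / 0.0592 = 100.7.

log K = 100.7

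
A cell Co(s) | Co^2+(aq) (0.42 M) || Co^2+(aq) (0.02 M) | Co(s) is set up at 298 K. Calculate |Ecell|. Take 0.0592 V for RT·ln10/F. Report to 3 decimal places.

For a concentration cell E°cell = 0, since both electrodes use the same couple.
The compartment with the higher Co^2+(aq) concentration (0.42 M) acts as the cathode; ions are reduced there and produced at the dilute (0.02 M) anode.
With n = 2, Ecell = −(0.0592/2)·log([dilute]/[conc]) = −(0.0592/2)·log(0.02/0.42) = +0.039 V.

0.039 V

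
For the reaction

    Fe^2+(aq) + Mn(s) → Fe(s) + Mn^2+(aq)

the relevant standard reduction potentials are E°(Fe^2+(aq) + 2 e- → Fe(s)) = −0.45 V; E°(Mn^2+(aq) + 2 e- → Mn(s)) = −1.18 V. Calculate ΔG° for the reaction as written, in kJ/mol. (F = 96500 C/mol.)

−141 kJ/mol

In the reaction as written Fe^2+(aq) is reduced, so the Fe²⁺/Fe couple is the cathode and Mn²⁺/Mn is the anode.
E°cell = −0.45 − (−1.18) = +0.73 V; balancing electrons gives n = 2.
ΔG° = −nFE°cell = −(2)(96500)(+0.73) J/mol = −141 kJ/mol.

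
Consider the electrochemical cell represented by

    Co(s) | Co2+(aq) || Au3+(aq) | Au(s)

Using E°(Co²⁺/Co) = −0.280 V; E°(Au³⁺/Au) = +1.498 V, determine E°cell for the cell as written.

By convention the left-hand electrode in cell notation is the anode (oxidation) and the right-hand electrode is the cathode (reduction).
E°cell = E°(right) − E°(left) = +1.498 − (−0.280) = +1.778 V.

+1.778 V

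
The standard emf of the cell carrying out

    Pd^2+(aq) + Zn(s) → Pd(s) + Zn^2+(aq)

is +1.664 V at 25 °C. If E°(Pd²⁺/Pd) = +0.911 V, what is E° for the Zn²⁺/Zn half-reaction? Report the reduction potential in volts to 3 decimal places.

−0.753 V

In the reaction as written the Pd²⁺/Pd couple is reduced (cathode) and Zn²⁺/Zn is oxidized (anode), so E°cell = E°(Pd²⁺/Pd) − E°(Zn²⁺/Zn).
E°(Zn²⁺/Zn) = E°(cathode) − E°cell = +0.911 − (+1.664) = −0.753 V.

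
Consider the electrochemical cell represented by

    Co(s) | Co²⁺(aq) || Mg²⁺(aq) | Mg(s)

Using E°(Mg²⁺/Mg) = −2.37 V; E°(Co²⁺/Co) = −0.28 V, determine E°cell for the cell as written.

By convention the left-hand electrode in cell notation is the anode (oxidation) and the right-hand electrode is the cathode (reduction).
E°cell = E°(right) − E°(left) = −2.37 − (−0.28) = −2.09 V.
The negative sign shows that, as written, the cell would require an external voltage to drive the reaction.

−2.09 V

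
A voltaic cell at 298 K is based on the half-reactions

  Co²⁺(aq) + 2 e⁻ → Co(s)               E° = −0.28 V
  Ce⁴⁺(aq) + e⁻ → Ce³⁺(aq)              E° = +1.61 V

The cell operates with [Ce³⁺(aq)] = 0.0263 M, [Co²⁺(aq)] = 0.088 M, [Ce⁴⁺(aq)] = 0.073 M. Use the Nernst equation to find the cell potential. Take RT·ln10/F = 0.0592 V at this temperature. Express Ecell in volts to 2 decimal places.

Since E°(Ce⁴⁺/Ce³⁺) > E°(Co²⁺/Co), Ce⁴⁺/Ce³⁺ serves as the cathode.
E°cell = +1.61 − (−0.28) = +1.89 V, with n = 2 electrons transferred.
The balanced reaction is 2 Ce⁴⁺(aq) + Co(s) → 2 Ce³⁺(aq) + Co²⁺(aq), so Q = ([Ce³⁺(aq)]^2·[Co²⁺(aq)]) / [Ce⁴⁺(aq)]^2 = 0.0114 and log Q = −1.942.
Applying E = E° − (RT ln10/nF)·log Q gives +1.89 − (0.0592/2)(−1.942) = +1.95 V.

+1.95 V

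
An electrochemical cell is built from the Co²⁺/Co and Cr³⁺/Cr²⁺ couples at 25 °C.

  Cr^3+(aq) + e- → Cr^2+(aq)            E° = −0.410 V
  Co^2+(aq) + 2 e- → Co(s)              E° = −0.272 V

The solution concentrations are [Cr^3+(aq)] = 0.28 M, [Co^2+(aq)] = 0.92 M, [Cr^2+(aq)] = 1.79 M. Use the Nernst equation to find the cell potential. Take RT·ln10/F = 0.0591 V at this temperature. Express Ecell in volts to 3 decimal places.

+0.185 V

Since E°(Co²⁺/Co) > E°(Cr³⁺/Cr²⁺), Co²⁺/Co serves as the cathode.
E°cell = −0.272 − (−0.410) = +0.138 V, with n = 2 electrons transferred.
The balanced reaction is Co^2+(aq) + 2 Cr^2+(aq) → Co(s) + 2 Cr^3+(aq), so Q = [Cr^3+(aq)]^2 / ([Co^2+(aq)]·[Cr^2+(aq)]^2) = 0.0266 and log Q = −1.575.
By the Nernst equation, E = +0.138 − (0.0591/2)·(−1.575) = +0.185 V.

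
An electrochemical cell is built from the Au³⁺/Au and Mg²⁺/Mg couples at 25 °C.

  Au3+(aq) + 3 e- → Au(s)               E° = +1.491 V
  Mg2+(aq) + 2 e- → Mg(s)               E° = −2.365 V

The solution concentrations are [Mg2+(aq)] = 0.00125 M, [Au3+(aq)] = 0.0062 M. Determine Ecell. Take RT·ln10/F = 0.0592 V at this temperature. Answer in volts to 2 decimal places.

+3.90 V

Since E°(Au³⁺/Au) > E°(Mg²⁺/Mg), Au³⁺/Au serves as the cathode.
E°cell = +1.491 − (−2.365) = +3.856 V, with n = 6 electrons transferred.
For the overall reaction 2 Au3+(aq) + 3 Mg(s) → 2 Au(s) + 3 Mg2+(aq), Q = [Mg2+(aq)]^3 / [Au3+(aq)]^2 = 5.08×10^−5, giving log Q = −4.294.
By the Nernst equation, E = +3.856 − (0.0592/6)·(−4.294) = +3.90 V.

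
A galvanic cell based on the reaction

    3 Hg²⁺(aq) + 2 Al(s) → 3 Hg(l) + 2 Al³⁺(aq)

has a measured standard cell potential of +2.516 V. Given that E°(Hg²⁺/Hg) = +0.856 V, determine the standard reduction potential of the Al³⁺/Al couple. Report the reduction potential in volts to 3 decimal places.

In the reaction as written the Hg²⁺/Hg couple is reduced (cathode) and Al³⁺/Al is oxidized (anode), so E°cell = E°(Hg²⁺/Hg) − E°(Al³⁺/Al).
E°(Al³⁺/Al) = E°(cathode) − E°cell = +0.856 − (+2.516) = −1.660 V.

−1.660 V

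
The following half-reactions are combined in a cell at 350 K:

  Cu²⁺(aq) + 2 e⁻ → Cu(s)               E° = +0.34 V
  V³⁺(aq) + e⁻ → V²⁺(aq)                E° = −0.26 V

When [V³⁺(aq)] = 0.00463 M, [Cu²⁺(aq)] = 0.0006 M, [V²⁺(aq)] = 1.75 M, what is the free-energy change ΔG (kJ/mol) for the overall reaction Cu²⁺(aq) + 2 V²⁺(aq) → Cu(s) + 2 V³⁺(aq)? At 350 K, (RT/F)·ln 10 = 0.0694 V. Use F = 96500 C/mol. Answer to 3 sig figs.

With Cu²⁺/Cu reduced at the cathode, E°cell = +0.34 − (−0.26) = +0.60 V and n = 2.
The reaction quotient is [V³⁺(aq)]^2 / ([Cu²⁺(aq)]·[V²⁺(aq)]^2) = 0.0117; by Nernst, E = +0.60 − (0.0694/2)(−1.933) = +0.6671 V.
Finally ΔG = −nFE = −(2)(96500 C/mol)(+0.6671 V) = −129 kJ/mol.

−129 kJ/mol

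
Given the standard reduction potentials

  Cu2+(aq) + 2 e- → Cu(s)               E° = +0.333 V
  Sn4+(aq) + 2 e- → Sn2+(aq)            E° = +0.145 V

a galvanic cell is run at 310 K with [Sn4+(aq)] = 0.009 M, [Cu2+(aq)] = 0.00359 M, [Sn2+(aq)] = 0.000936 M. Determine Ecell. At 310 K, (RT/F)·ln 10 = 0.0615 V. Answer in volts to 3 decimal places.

Since E°(Cu²⁺/Cu) > E°(Sn⁴⁺/Sn²⁺), Cu²⁺/Cu serves as the cathode.
E°cell = E°cat − E°an = +0.333 − (+0.145) = +0.188 V; n = 2.
The balanced reaction is Cu2+(aq) + Sn2+(aq) → Cu(s) + Sn4+(aq), so Q = [Sn4+(aq)] / ([Cu2+(aq)]·[Sn2+(aq)]) = 2.68×10^3 and log Q = 3.428.
E = E° − (0.0615/n)·log Q = +0.188 − (0.0615/2)(3.428) = +0.083 V.

+0.083 V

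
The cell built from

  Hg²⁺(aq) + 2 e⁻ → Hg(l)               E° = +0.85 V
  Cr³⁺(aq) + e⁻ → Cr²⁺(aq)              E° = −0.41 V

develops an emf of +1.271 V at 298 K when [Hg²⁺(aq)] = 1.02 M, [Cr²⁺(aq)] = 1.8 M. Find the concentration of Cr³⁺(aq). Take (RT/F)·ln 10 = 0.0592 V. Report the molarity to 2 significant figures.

With Hg²⁺/Hg at the cathode and Cr³⁺/Cr²⁺ at the anode, E°cell = +0.85 − (−0.41) = +1.26 V (n = 2).
Since E = E° − (0.0592/n)·log Q, log Q = n(E° − E)/0.0592 = −0.372.
The balanced reaction is Hg²⁺(aq) + 2 Cr²⁺(aq) → Hg(l) + 2 Cr³⁺(aq), so Q = [Cr³⁺(aq)]^2 / ([Hg²⁺(aq)]·[Cr²⁺(aq)]^2).
Solving for the unknown gives log [Cr³⁺(aq)] = 0.074, so [Cr³⁺(aq)] ≈ 1.2 M.

1.2 M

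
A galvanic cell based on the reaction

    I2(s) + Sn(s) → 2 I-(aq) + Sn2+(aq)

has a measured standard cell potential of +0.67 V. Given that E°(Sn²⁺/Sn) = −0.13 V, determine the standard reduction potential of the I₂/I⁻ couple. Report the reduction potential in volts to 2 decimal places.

+0.54 V

In the reaction as written the I₂/I⁻ couple is reduced (cathode) and Sn²⁺/Sn is oxidized (anode), so E°cell = E°(I₂/I⁻) − E°(Sn²⁺/Sn).
E°(I₂/I⁻) = E°cell + E°(anode) = +0.67 + (−0.13) = +0.54 V.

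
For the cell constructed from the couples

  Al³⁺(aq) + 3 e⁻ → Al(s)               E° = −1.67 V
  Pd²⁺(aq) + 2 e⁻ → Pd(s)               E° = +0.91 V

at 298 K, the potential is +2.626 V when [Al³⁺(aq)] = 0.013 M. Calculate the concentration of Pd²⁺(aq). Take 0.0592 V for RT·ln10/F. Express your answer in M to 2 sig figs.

2.0 M

With Pd²⁺/Pd at the cathode and Al³⁺/Al at the anode, E°cell = +0.91 − (−1.67) = +2.58 V (n = 6).
Since E = E° − (0.0592/n)·log Q, log Q = n(E° − E)/0.0592 = −4.662.
The balanced reaction is 3 Pd²⁺(aq) + 2 Al(s) → 3 Pd(s) + 2 Al³⁺(aq), so Q = [Al³⁺(aq)]^2 / [Pd²⁺(aq)]^3.
Substituting the known concentrations and solving, log [Pd²⁺(aq)] = 0.297 and [Pd²⁺(aq)] = 2.0 M.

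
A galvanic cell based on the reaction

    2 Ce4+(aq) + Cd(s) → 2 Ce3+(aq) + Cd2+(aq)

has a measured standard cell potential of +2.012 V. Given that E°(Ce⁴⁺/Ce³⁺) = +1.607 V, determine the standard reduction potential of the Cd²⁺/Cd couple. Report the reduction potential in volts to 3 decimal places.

−0.405 V

In the reaction as written the Ce⁴⁺/Ce³⁺ couple is reduced (cathode) and Cd²⁺/Cd is oxidized (anode), so E°cell = E°(Ce⁴⁺/Ce³⁺) − E°(Cd²⁺/Cd).
E°(Cd²⁺/Cd) = E°(cathode) − E°cell = +1.607 − (+2.012) = −0.405 V.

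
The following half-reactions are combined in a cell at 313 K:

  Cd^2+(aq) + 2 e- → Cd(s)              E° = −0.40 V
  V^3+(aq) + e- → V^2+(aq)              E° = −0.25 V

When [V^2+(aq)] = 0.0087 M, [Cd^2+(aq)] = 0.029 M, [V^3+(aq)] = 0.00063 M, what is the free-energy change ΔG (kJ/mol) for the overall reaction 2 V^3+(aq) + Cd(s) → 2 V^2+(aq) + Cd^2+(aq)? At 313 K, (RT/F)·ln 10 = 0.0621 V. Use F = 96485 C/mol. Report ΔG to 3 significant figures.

−24.5 kJ/mol

The standard cell potential is −0.25 − (−0.40) = +0.15 V, with n = 2 electrons in the balanced equation.
Here Q = ([V^2+(aq)]^2·[Cd^2+(aq)]) / [V^3+(aq)]^2 = 5.53 (log Q = 0.743), giving E = +0.15 − (0.0621/2)·(0.743) = +0.1269 V.
ΔG = −nFE = −(2)(96485)(+0.1269) J/mol = −24.5 kJ/mol.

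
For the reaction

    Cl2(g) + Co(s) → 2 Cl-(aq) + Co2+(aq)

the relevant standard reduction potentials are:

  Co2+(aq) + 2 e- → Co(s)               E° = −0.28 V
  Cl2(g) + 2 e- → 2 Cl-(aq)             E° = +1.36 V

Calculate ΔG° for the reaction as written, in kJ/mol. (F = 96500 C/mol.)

−317 kJ/mol

In the reaction as written Cl2(g) is reduced, so the Cl₂/Cl⁻ couple is the cathode and Co²⁺/Co is the anode.
E°cell = +1.36 − (−0.28) = +1.64 V; balancing electrons gives n = 2.
ΔG° = −nFE°cell = −(2)(96500)(+1.64) J/mol = −317 kJ/mol.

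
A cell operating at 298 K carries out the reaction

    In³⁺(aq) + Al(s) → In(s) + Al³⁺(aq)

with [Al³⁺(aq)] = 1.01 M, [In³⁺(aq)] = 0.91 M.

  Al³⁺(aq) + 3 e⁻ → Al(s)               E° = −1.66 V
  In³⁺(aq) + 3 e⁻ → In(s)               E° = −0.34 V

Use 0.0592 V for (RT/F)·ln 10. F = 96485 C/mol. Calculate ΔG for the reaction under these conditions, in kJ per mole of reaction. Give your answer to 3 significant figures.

The standard cell potential is −0.34 − (−1.66) = +1.32 V, with n = 3 electrons in the balanced equation.
Q = [Al³⁺(aq)] / [In³⁺(aq)] = 1.11, so log Q = 0.045 and E = +1.32 − (0.0592/3)(0.045) = +1.3191 V.
Then ΔG = −nFE = −3 × 96485 × +1.3191 J/mol = −382 kJ/mol.

−382 kJ/mol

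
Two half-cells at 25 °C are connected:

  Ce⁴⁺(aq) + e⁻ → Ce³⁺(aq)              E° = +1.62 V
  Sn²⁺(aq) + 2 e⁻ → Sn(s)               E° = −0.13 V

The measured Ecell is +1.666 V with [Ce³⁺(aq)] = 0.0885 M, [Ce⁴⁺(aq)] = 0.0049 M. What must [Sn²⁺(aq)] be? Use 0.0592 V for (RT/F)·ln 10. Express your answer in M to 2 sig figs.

2.1 M

Ce⁴⁺/Ce³⁺ is the cathode (higher E°); E°cell = +1.62 − (−0.13) = +1.75 V with n = 2.
From the Nernst equation, log Q = n(E° − E)/0.0592 = 2·(+1.75 − (+1.666))/0.0592 = 2.838.
The balanced reaction is 2 Ce⁴⁺(aq) + Sn(s) → 2 Ce³⁺(aq) + Sn²⁺(aq), so Q = ([Ce³⁺(aq)]^2·[Sn²⁺(aq)]) / [Ce⁴⁺(aq)]^2.
Substituting the known concentrations and solving, log [Sn²⁺(aq)] = 0.325 and [Sn²⁺(aq)] = 2.1 M.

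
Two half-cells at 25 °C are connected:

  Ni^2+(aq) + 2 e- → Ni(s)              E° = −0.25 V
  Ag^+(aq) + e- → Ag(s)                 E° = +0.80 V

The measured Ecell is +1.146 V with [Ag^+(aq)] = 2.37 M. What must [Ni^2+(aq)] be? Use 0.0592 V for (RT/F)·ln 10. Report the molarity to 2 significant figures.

0.0032 M

The Ag⁺/Ag couple has the larger reduction potential, so it is the cathode: E°cell = +0.80 − (−0.25) = +1.05 V and n = 2.
Since E = E° − (0.0592/n)·log Q, log Q = n(E° − E)/0.0592 = −3.243.
For 2 Ag^+(aq) + Ni(s) → 2 Ag(s) + Ni^2+(aq), the reaction quotient is Q = [Ni^2+(aq)] / [Ag^+(aq)]^2.
Solving for the unknown gives log [Ni^2+(aq)] = −2.494, so [Ni^2+(aq)] ≈ 0.0032 M.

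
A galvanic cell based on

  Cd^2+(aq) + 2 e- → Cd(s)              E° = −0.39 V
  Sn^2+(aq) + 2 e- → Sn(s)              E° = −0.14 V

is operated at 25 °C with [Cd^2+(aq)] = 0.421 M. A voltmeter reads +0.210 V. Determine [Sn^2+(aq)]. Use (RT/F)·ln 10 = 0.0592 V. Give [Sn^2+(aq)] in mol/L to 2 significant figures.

0.019 M

The Sn²⁺/Sn couple has the larger reduction potential, so it is the cathode: E°cell = −0.14 − (−0.39) = +0.25 V and n = 2.
Rearranging E = E° − (0.0592/n)·log Q gives log Q = 2(+0.25 − (+0.210))/0.0592 = 1.351.
The balanced reaction is Sn^2+(aq) + Cd(s) → Sn(s) + Cd^2+(aq), so Q = [Cd^2+(aq)] / [Sn^2+(aq)].
Substituting the known concentrations and solving, log [Sn^2+(aq)] = −1.727 and [Sn^2+(aq)] = 0.019 M.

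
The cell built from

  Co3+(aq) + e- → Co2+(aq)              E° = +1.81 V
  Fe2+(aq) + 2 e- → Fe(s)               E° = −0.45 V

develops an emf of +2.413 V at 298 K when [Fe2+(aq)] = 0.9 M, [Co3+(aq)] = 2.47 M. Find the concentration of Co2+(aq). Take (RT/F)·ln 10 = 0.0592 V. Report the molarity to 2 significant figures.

0.0068 M

With Co³⁺/Co²⁺ at the cathode and Fe²⁺/Fe at the anode, E°cell = +1.81 − (−0.45) = +2.26 V (n = 2).
Since E = E° − (0.0592/n)·log Q, log Q = n(E° − E)/0.0592 = −5.169.
Balancing electrons gives 2 Co3+(aq) + Fe(s) → 2 Co2+(aq) + Fe2+(aq); thus Q = ([Co2+(aq)]^2·[Fe2+(aq)]) / [Co3+(aq)]^2.
Substituting the known concentrations and solving, log [Co2+(aq)] = −2.169 and [Co2+(aq)] = 0.0068 M.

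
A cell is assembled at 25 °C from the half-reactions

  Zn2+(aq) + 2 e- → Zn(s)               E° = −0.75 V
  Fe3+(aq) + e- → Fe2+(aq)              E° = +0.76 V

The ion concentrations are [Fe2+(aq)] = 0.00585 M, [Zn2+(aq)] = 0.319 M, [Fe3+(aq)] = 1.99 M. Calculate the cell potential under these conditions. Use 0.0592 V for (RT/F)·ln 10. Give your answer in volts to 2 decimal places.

+1.67 V

The Fe³⁺/Fe²⁺ couple has the more positive E°, so it is the cathode; Zn²⁺/Zn is the anode.
The standard potential is +0.76 − (−0.75) = +1.51 V and the balanced reaction transfers n = 2 electrons.
Balancing gives 2 Fe3+(aq) + Zn(s) → 2 Fe2+(aq) + Zn2+(aq); hence Q = ([Fe2+(aq)]^2·[Zn2+(aq)]) / [Fe3+(aq)]^2 = 2.76×10^−6 (log Q = −5.560).
By the Nernst equation, E = +1.51 − (0.0592/2)·(−5.560) = +1.67 V.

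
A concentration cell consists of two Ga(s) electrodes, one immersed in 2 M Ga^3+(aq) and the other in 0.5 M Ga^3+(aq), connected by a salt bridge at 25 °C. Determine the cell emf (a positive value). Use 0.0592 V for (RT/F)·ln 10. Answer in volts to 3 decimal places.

0.012 V

For a concentration cell E°cell = 0, since both electrodes use the same couple.
The compartment with the higher Ga^3+(aq) concentration (2 M) acts as the cathode; ions are reduced there and produced at the dilute (0.5 M) anode.
With n = 3, Ecell = −(0.0592/3)·log([dilute]/[conc]) = −(0.0592/3)·log(0.5/2) = +0.012 V.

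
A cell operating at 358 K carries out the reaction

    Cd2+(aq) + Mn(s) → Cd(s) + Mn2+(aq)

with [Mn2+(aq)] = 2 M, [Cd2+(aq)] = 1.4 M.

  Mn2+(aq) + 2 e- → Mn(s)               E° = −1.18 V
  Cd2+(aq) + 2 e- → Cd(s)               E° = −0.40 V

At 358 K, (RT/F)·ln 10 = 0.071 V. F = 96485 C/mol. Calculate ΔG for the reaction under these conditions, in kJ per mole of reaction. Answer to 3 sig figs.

−149 kJ/mol

The standard cell potential is −0.40 − (−1.18) = +0.78 V, with n = 2 electrons in the balanced equation.
The reaction quotient is [Mn2+(aq)] / [Cd2+(aq)] = 1.43; by Nernst, E = +0.78 − (0.071/2)(0.155) = +0.7745 V.
Finally ΔG = −nFE = −(2)(96485 C/mol)(+0.7745 V) = −149 kJ/mol.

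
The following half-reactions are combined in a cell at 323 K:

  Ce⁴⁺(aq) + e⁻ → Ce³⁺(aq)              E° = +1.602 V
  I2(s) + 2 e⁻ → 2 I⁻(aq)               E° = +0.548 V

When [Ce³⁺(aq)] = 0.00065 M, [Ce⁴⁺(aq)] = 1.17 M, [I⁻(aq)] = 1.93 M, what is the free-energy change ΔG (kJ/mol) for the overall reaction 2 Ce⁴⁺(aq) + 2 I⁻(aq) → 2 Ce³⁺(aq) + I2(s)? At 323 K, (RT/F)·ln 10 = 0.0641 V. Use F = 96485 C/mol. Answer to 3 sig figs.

E°cell = +1.602 − (+0.548) = +1.054 V; the balanced reaction transfers n = 2 electrons.
Q = [Ce³⁺(aq)]^2 / ([Ce⁴⁺(aq)]^2·[I⁻(aq)]^2) = 8.29×10^−8, so log Q = −7.082 and E = +1.054 − (0.0641/2)(−7.082) = +1.2810 V.
ΔG = −nFE = −(2)(96485)(+1.2810) J/mol = −247 kJ/mol.

−247 kJ/mol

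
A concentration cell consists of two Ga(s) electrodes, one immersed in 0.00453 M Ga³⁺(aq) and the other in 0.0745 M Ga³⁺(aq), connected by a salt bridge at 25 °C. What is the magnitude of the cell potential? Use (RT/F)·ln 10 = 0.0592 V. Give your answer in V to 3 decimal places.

For a concentration cell E°cell = 0, since both electrodes use the same couple.
The compartment with the higher Ga³⁺(aq) concentration (0.0745 M) acts as the cathode; ions are reduced there and produced at the dilute (0.00453 M) anode.
With n = 3, Ecell = −(0.0592/3)·log([dilute]/[conc]) = −(0.0592/3)·log(0.00453/0.0745) = +0.024 V.

0.024 V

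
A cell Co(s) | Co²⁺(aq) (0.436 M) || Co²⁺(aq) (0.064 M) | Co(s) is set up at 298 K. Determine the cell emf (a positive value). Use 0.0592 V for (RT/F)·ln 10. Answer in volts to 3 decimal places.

For a concentration cell E°cell = 0, since both electrodes use the same couple.
The compartment with the higher Co²⁺(aq) concentration (0.436 M) acts as the cathode; ions are reduced there and produced at the dilute (0.064 M) anode.
With n = 2, Ecell = −(0.0592/2)·log([dilute]/[conc]) = −(0.0592/2)·log(0.064/0.436) = +0.025 V.

0.025 V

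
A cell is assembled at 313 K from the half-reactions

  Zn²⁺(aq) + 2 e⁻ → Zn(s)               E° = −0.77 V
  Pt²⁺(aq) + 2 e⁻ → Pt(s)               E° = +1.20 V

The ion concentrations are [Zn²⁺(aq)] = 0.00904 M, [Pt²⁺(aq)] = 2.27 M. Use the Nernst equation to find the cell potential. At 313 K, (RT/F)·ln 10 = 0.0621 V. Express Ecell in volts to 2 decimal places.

+2.04 V

Since E°(Pt²⁺/Pt) > E°(Zn²⁺/Zn), Pt²⁺/Pt serves as the cathode.
E°cell = +1.20 − (−0.77) = +1.97 V, with n = 2 electrons transferred.
The balanced reaction is Pt²⁺(aq) + Zn(s) → Pt(s) + Zn²⁺(aq), so Q = [Zn²⁺(aq)] / [Pt²⁺(aq)] = 0.00398 and log Q = −2.400.
By the Nernst equation, E = +1.97 − (0.0621/2)·(−2.400) = +2.04 V.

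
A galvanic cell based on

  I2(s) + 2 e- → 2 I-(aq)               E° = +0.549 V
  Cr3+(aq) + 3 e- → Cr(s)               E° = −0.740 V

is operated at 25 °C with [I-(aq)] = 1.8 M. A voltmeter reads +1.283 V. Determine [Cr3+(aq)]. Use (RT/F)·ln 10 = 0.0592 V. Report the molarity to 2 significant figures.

The I₂/I⁻ couple has the larger reduction potential, so it is the cathode: E°cell = +0.549 − (−0.740) = +1.289 V and n = 6.
Since E = E° − (0.0592/n)·log Q, log Q = n(E° − E)/0.0592 = 0.608.
Balancing electrons gives 3 I2(s) + 2 Cr(s) → 6 I-(aq) + 2 Cr3+(aq); thus Q = [I-(aq)]^6·[Cr3+(aq)]^2.
Isolating [Cr3+(aq)] in Q = 10^{0.608} yields log [Cr3+(aq)] = −0.462, i.e. 0.35 M.

0.35 M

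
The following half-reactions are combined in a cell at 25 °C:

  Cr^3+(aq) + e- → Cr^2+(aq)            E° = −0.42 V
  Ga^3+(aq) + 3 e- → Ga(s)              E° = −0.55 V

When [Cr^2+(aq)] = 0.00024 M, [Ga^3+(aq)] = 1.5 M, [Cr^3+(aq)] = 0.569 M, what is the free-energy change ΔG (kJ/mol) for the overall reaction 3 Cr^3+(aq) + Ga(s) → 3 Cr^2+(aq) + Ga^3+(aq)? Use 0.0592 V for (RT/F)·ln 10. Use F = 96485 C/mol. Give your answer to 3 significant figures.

−94.4 kJ/mol

The standard cell potential is −0.42 − (−0.55) = +0.13 V, with n = 3 electrons in the balanced equation.
The reaction quotient is ([Cr^2+(aq)]^3·[Ga^3+(aq)]) / [Cr^3+(aq)]^3 = 1.13×10^−10; by Nernst, E = +0.13 − (0.0592/3)(−9.949) = +0.3263 V.
Then ΔG = −nFE = −3 × 96485 × +0.3263 J/mol = −94.4 kJ/mol.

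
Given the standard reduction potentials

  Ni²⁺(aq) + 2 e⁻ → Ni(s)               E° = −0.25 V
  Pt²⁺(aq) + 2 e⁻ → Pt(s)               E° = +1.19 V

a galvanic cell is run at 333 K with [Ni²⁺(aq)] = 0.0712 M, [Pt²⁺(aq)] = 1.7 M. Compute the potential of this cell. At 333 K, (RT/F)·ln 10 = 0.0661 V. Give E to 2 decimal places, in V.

The Pt²⁺/Pt couple has the more positive E°, so it is the cathode; Ni²⁺/Ni is the anode.
E°cell = +1.19 − (−0.25) = +1.44 V, with n = 2 electrons transferred.
For the overall reaction Pt²⁺(aq) + Ni(s) → Pt(s) + Ni²⁺(aq), Q = [Ni²⁺(aq)] / [Pt²⁺(aq)] = 0.0419, giving log Q = −1.378.
Applying E = E° − (RT ln10/nF)·log Q gives +1.44 − (0.0661/2)(−1.378) = +1.49 V.

+1.49 V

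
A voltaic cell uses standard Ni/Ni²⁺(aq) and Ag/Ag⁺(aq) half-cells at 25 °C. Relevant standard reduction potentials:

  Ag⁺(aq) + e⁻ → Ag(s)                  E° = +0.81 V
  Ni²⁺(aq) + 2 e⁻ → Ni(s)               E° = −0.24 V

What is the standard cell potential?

+1.05 V

The Ag⁺/Ag couple has the higher E°, so Ag ion is reduced (cathode) and Ni is oxidized (anode).
E°cell = E°(cathode) − E°(anode) = +0.81 − (−0.24) = +1.05 V.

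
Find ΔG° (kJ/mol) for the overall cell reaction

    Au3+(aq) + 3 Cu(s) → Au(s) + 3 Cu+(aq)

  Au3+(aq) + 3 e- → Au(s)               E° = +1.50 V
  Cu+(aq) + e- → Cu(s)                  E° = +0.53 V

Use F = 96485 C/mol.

In the reaction as written Au3+(aq) is reduced, so the Au³⁺/Au couple is the cathode and Cu⁺/Cu is the anode.
E°cell = +1.50 − (+0.53) = +0.97 V; balancing electrons gives n = 3.
ΔG° = −nFE°cell = −(3)(96485)(+0.97) J/mol = −281 kJ/mol.

−281 kJ/mol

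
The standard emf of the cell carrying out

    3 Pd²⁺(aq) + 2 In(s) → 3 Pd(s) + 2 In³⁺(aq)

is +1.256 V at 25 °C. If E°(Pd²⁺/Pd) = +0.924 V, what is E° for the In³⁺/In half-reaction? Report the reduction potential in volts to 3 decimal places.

−0.332 V

In the reaction as written the Pd²⁺/Pd couple is reduced (cathode) and In³⁺/In is oxidized (anode), so E°cell = E°(Pd²⁺/Pd) − E°(In³⁺/In).
E°(In³⁺/In) = E°(cathode) − E°cell = +0.924 − (+1.256) = −0.332 V.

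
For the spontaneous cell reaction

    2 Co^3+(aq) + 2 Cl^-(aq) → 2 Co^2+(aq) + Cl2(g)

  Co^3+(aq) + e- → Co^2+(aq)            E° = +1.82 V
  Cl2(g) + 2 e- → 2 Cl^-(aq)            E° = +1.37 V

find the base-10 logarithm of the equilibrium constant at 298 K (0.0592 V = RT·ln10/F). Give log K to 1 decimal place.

log K = 15.2

The Co³⁺/Co²⁺ couple is reduced (cathode); E°cell = +1.82 − (+1.37) = +0.45 V with n = 2.
At equilibrium E = 0, so log K = nE°cell / 0.0592 = (2)(+0.45) / 0.0592 = 15.2.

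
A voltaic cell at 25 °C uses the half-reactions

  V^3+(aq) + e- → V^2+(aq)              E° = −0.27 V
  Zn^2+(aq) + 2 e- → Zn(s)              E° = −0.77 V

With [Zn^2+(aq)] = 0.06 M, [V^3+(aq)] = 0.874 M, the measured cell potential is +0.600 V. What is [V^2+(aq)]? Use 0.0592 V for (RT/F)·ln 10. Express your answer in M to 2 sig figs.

The V³⁺/V²⁺ couple has the larger reduction potential, so it is the cathode: E°cell = −0.27 − (−0.77) = +0.50 V and n = 2.
From the Nernst equation, log Q = n(E° − E)/0.0592 = 2·(+0.50 − (+0.600))/0.0592 = −3.378.
Balancing electrons gives 2 V^3+(aq) + Zn(s) → 2 V^2+(aq) + Zn^2+(aq); thus Q = ([V^2+(aq)]^2·[Zn^2+(aq)]) / [V^3+(aq)]^2.
Substituting the known concentrations and solving, log [V^2+(aq)] = −1.137 and [V^2+(aq)] = 0.073 M.

0.073 M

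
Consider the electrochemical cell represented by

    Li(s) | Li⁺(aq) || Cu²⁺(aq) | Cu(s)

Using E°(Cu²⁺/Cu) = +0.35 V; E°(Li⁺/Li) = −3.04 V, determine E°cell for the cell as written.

By convention the left-hand electrode in cell notation is the anode (oxidation) and the right-hand electrode is the cathode (reduction).
E°cell = E°(right) − E°(left) = +0.35 − (−3.04) = +3.39 V.

+3.39 V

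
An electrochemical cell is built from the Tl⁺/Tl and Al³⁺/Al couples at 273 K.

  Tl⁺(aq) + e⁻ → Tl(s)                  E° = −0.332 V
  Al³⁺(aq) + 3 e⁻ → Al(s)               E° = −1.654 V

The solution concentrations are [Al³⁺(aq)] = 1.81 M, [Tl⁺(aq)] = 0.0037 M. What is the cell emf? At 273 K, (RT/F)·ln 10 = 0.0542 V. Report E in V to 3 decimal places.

+1.186 V

Since E°(Tl⁺/Tl) > E°(Al³⁺/Al), Tl⁺/Tl serves as the cathode.
E°cell = E°cat − E°an = −0.332 − (−1.654) = +1.322 V; n = 3.
For the overall reaction 3 Tl⁺(aq) + Al(s) → 3 Tl(s) + Al³⁺(aq), Q = [Al³⁺(aq)] / [Tl⁺(aq)]^3 = 3.57×10^7, giving log Q = 7.553.
By the Nernst equation, E = +1.322 − (0.0542/3)·(7.553) = +1.186 V.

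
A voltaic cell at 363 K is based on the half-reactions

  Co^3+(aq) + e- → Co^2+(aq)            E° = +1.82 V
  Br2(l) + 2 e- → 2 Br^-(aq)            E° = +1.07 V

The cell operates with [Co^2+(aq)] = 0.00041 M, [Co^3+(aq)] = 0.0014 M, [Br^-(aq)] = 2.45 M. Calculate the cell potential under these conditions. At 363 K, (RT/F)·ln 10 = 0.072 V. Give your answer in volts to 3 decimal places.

The Co³⁺/Co²⁺ couple has the more positive E°, so it is the cathode; Br₂/Br⁻ is the anode.
E°cell = E°cat − E°an = +1.82 − (+1.07) = +0.75 V; n = 2.
Balancing gives 2 Co^3+(aq) + 2 Br^-(aq) → 2 Co^2+(aq) + Br2(l); hence Q = [Co^2+(aq)]^2 / ([Co^3+(aq)]^2·[Br^-(aq)]^2) = 0.0143 (log Q = −1.845).
Applying E = E° − (RT ln10/nF)·log Q gives +0.75 − (0.072/2)(−1.845) = +0.816 V.

+0.816 V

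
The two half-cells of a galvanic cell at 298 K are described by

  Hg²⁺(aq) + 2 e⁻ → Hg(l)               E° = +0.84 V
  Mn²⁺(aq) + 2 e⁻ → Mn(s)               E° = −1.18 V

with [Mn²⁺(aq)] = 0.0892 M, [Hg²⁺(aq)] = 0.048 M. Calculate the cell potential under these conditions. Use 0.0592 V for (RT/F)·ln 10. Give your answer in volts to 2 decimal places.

Hg²⁺/Hg is reduced (cathode, E° = +0.84 V) and Mn²⁺/Mn is oxidized (anode).
E°cell = E°cat − E°an = +0.84 − (−1.18) = +2.02 V; n = 2.
For the overall reaction Hg²⁺(aq) + Mn(s) → Hg(l) + Mn²⁺(aq), Q = [Mn²⁺(aq)] / [Hg²⁺(aq)] = 1.86, giving log Q = 0.269.
By the Nernst equation, E = +2.02 − (0.0592/2)·(0.269) = +2.01 V.

+2.01 V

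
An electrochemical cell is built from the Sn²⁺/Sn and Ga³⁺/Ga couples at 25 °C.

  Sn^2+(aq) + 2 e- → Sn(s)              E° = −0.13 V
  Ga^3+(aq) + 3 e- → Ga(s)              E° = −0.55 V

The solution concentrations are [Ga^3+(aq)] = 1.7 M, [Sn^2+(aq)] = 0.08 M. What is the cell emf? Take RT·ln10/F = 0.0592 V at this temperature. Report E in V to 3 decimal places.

+0.383 V

The Sn²⁺/Sn couple has the more positive E°, so it is the cathode; Ga³⁺/Ga is the anode.
The standard potential is −0.13 − (−0.55) = +0.42 V and the balanced reaction transfers n = 6 electrons.
Balancing gives 3 Sn^2+(aq) + 2 Ga(s) → 3 Sn(s) + 2 Ga^3+(aq); hence Q = [Ga^3+(aq)]^2 / [Sn^2+(aq)]^3 = 5.64×10^3 (log Q = 3.752).
By the Nernst equation, E = +0.42 − (0.0592/6)·(3.752) = +0.383 V.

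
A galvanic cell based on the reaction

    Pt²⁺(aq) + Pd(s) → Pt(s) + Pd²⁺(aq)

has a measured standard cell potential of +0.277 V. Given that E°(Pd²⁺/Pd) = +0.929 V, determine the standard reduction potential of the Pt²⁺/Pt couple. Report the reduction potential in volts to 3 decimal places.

+1.206 V

In the reaction as written the Pt²⁺/Pt couple is reduced (cathode) and Pd²⁺/Pd is oxidized (anode), so E°cell = E°(Pt²⁺/Pt) − E°(Pd²⁺/Pd).
E°(Pt²⁺/Pt) = E°cell + E°(anode) = +0.277 + (+0.929) = +1.206 V.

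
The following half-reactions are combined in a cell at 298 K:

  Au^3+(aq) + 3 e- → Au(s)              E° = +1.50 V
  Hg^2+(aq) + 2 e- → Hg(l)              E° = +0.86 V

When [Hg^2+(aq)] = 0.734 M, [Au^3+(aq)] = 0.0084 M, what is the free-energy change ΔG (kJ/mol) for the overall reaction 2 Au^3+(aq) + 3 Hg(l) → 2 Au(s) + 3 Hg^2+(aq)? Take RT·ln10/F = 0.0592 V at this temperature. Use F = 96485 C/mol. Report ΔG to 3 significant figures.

The standard cell potential is +1.50 − (+0.86) = +0.64 V, with n = 6 electrons in the balanced equation.
Here Q = [Hg^2+(aq)]^3 / [Au^3+(aq)]^2 = 5.6×10^3 (log Q = 3.749), giving E = +0.64 − (0.0592/6)·(3.749) = +0.6030 V.
ΔG = −nFE = −(6)(96485)(+0.6030) J/mol = −349 kJ/mol.

−349 kJ/mol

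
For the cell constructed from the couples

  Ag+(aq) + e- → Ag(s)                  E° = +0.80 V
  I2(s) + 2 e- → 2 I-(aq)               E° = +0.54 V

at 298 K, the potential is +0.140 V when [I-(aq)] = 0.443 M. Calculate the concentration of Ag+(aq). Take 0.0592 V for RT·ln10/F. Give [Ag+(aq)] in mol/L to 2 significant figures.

Ag⁺/Ag is the cathode (higher E°); E°cell = +0.80 − (+0.54) = +0.26 V with n = 2.
Since E = E° − (0.0592/n)·log Q, log Q = n(E° − E)/0.0592 = 4.054.
Balancing electrons gives 2 Ag+(aq) + 2 I-(aq) → 2 Ag(s) + I2(s); thus Q = 1 / ([Ag+(aq)]^2·[I-(aq)]^2).
Isolating [Ag+(aq)] in Q = 10^{4.054} yields log [Ag+(aq)] = −1.673, i.e. 0.021 M.

0.021 M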